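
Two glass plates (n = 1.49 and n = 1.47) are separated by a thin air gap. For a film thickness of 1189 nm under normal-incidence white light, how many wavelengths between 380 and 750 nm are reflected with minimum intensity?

Ray reflecting at the top interface goes from n = 1.49 toward n = 1.0: no phase shift.
Bottom surface (1.0 → 1.47): reflection off a higher-index medium gives a half-wave phase shift.
Net: one phase inversion between the two reflected rays.
So the condition for destructive reflection is 2 n t = m λ.
λ = 2 n t / m = 2378 / m nm.
m=3: 793 nm (IR); m=4: 595 nm (visible); m=5: 476 nm (visible); m=6: 396 nm (visible); m=7: 340 nm (UV).

3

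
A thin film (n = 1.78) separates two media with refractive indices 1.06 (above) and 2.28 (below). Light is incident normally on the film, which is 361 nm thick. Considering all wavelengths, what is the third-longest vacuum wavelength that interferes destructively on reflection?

514 nm

Top surface (1.06 → 1.78): reflection off a higher-index medium gives a half-wave phase shift.
At the lower boundary (n = 1.78 to n = 2.28) the reflected ray undergoes a half-wave phase shift.
Zero or two π shifts → no net half-wave offset.
With no net inversion, destructive interference in reflection requires 2 n t = (m + ½) λ.
λ = 2 n t / (m + ½). The third-longest wavelength is m = 2: λ = 2 × 1.78 × 361 / 2.50 = 514 nm.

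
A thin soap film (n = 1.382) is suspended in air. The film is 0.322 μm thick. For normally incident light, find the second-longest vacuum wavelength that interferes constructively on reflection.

593 nm

At the upper boundary (n = 1.0 to n = 1.382) the reflected ray undergoes a half-wave phase shift.
Ray reflecting at the bottom interface goes from n = 1.382 toward n = 1.0: no phase shift.
The two reflections differ by half a wavelength.
So the condition for constructive reflection is 2 n t = (m + ½) λ.
λ = 2 n t / (m + ½). The second-longest wavelength is m = 1: λ = 2 × 1.382 × 322 / 1.50 = 593 nm.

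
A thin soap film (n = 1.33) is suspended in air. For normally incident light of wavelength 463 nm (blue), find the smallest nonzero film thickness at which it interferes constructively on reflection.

87.0 nm

At the upper boundary (n = 1.0 to n = 1.33) the reflected ray undergoes a half-wave phase shift.
At the lower boundary (n = 1.33 to n = 1.0) the reflected ray undergoes no phase shift.
The two reflections differ by half a wavelength.
For bright reflection here: 2 n t = (m + ½) λ.
Minimum at m = 0: t = λ / (4 n) = 463 / (4 × 1.33) = 87.0 nm.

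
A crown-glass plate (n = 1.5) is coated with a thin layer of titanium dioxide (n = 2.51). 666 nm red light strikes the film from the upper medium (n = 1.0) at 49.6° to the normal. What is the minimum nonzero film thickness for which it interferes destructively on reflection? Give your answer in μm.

At the upper boundary (n = 1.0 to n = 2.51) the reflected ray undergoes a half-wave phase shift.
Bottom surface (2.51 → 1.5): reflection off a lower-index medium gives no phase shift.
Net: one phase inversion between the two reflected rays.
For weak reflection here: 2 n t cos θ_r = m λ.
Snell's law: 1.0 sin 49.6° = 2.51 sin θ_r → sin θ_r = 0.303, cos θ_r = 0.953.
Minimum nonzero at m = 1: t = λ / (2 n cos θ_r) = 666 / (2 × 2.51 × 0.953) = 139 nm.

0.139 μm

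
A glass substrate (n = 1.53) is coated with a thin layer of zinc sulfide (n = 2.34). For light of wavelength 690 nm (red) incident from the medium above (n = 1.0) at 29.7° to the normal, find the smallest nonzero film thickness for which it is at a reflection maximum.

75.4 nm

At the upper boundary (n = 1.0 to n = 2.34) the reflected ray undergoes a half-wave phase shift.
Ray reflecting at the bottom interface goes from n = 2.34 toward n = 1.53: no phase shift.
Exactly one π shift → a net half-wave offset.
So the condition for constructive reflection is 2 n t cos θ_r = (m + ½) λ.
Snell's law: 1.0 sin 29.7° = 2.34 sin θ_r → sin θ_r = 0.212, cos θ_r = 0.977.
Minimum at m = 0: t = λ / (4 n cos θ_r) = 690 / (4 × 2.34 × 0.977) = 75.4 nm.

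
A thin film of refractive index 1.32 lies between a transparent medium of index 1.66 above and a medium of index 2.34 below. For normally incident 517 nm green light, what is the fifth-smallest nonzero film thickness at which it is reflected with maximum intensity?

881 nm

At the upper boundary (n = 1.66 to n = 1.32) the reflected ray undergoes no phase shift.
Ray reflecting at the bottom interface goes from n = 1.32 toward n = 2.34: a half-wave phase shift.
Exactly one π shift → a net half-wave offset.
With one net inversion, constructive interference in reflection requires 2 n t = (m + ½) λ.
The fifth-smallest nonzero thickness corresponds to m = 4: t = (m + ½) λ / (2 n) = 4.50 × 517 / (2 × 1.32) = 881 nm.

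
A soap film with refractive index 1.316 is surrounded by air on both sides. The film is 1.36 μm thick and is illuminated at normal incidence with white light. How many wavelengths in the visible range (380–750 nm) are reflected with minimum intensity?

5

Top surface (1.0 → 1.316): reflection off a higher-index medium gives a half-wave phase shift.
Bottom surface (1.316 → 1.0): reflection off a lower-index medium gives no phase shift.
The two reflections differ by half a wavelength.
With one net inversion, destructive interference in reflection requires 2 n t = m λ.
λ = 2 n t / m = 3580 / m nm.
m=4: 895 nm (IR); m=5: 716 nm (visible); m=6: 597 nm (visible); m=7: 511 nm (visible); m=8: 447 nm (visible); m=9: 398 nm (visible); m=10: 358 nm (UV).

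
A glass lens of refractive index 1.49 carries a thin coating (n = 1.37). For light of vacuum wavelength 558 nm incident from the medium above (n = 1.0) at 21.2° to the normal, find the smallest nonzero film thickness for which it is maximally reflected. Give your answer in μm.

0.211 μm

At the upper boundary (n = 1.0 to n = 1.37) the reflected ray undergoes a half-wave phase shift.
Ray reflecting at the bottom interface goes from n = 1.37 toward n = 1.49: a half-wave phase shift.
Net: no relative phase inversion (both shifts match).
For maximum reflection here: 2 n t cos θ_r = m λ.
Snell's law: 1.0 sin 21.2° = 1.37 sin θ_r → sin θ_r = 0.264, cos θ_r = 0.965.
Minimum nonzero at m = 1: t = λ / (2 n cos θ_r) = 558 / (2 × 1.37 × 0.965) = 211 nm.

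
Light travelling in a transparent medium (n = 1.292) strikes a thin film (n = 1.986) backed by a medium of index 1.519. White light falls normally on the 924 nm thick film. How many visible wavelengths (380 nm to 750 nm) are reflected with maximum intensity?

Top surface (1.292 → 1.986): reflection off a higher-index medium gives a half-wave phase shift.
Bottom surface (1.986 → 1.519): reflection off a lower-index medium gives no phase shift.
Exactly one π shift → a net half-wave offset.
With one net inversion, constructive interference in reflection requires 2 n t = (m + ½) λ.
λ = 2 n t / (m + ½) = 3670 / (m + ½) nm.
m=4: 816 nm (IR); m=5: 667 nm (visible); m=6: 565 nm (visible); m=7: 489 nm (visible); m=8: 432 nm (visible); m=9: 386 nm (visible); m=10: 350 nm (UV).

5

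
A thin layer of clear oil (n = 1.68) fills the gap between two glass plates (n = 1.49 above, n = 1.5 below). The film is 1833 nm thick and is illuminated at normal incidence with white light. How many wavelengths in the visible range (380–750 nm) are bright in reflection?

8

Ray reflecting at the top interface goes from n = 1.49 toward n = 1.68: a half-wave phase shift.
Ray reflecting at the bottom interface goes from n = 1.68 toward n = 1.5: no phase shift.
The two reflections differ by half a wavelength.
For bright reflection here: 2 n t = (m + ½) λ.
λ = 2 n t / (m + ½) = 6159 / (m + ½) nm.
m=7: 821 nm (IR); m=8: 725 nm (visible); m=9: 648 nm (visible); m=10: 587 nm (visible); m=11: 536 nm (visible); m=12: 493 nm (visible); m=13: 456 nm (visible); m=14: 425 nm (visible); m=15: 397 nm (visible); m=16: 373 nm (UV).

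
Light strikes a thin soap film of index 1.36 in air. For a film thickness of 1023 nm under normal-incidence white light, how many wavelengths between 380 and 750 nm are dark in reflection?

4

Ray reflecting at the top interface goes from n = 1.0 toward n = 1.36: a half-wave phase shift.
At the lower boundary (n = 1.36 to n = 1.0) the reflected ray undergoes no phase shift.
The two reflections differ by half a wavelength.
With one net inversion, destructive interference in reflection requires 2 n t = m λ.
λ = 2 n t / m = 2783 / m nm.
m=3: 928 nm (IR); m=4: 696 nm (visible); m=5: 557 nm (visible); m=6: 464 nm (visible); m=7: 398 nm (visible); m=8: 348 nm (UV).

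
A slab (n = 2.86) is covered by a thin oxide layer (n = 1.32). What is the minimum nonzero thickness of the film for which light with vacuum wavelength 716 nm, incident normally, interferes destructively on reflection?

At the upper boundary (n = 1.0 to n = 1.32) the reflected ray undergoes a half-wave phase shift.
At the lower boundary (n = 1.32 to n = 2.86) the reflected ray undergoes a half-wave phase shift.
Net: no relative phase inversion (both shifts match).
With no net inversion, destructive interference in reflection requires 2 n t = (m + ½) λ.
Minimum at m = 0: t = λ / (4 n) = 716 / (4 × 1.32) = 136 nm.

136 nm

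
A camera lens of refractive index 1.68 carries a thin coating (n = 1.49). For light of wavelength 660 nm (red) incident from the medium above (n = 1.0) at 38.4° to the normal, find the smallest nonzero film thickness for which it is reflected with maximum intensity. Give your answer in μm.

At the upper boundary (n = 1.0 to n = 1.49) the reflected ray undergoes a half-wave phase shift.
Ray reflecting at the bottom interface goes from n = 1.49 toward n = 1.68: a half-wave phase shift.
The two reflections carry the same phase change, so no net offset.
With no net inversion, constructive interference in reflection requires 2 n t cos θ_r = m λ.
Snell's law: 1.0 sin 38.4° = 1.49 sin θ_r → sin θ_r = 0.417, cos θ_r = 0.909.
Minimum nonzero at m = 1: t = λ / (2 n cos θ_r) = 660 / (2 × 1.49 × 0.909) = 244 nm.

0.244 μm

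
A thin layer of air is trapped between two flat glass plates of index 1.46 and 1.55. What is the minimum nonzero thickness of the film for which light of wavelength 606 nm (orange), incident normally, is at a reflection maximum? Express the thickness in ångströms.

1515 Å

Top surface (1.46 → 1.0): reflection off a lower-index medium gives no phase shift.
At the lower boundary (n = 1.0 to n = 1.55) the reflected ray undergoes a half-wave phase shift.
Exactly one π shift → a net half-wave offset.
So the condition for constructive reflection is 2 n t = (m + ½) λ.
Minimum at m = 0: t = λ / (4 n) = 606 / (4 × 1.0) = 152 nm.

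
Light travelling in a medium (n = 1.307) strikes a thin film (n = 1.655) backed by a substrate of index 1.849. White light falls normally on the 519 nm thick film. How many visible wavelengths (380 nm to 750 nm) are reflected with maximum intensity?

2

Ray reflecting at the top interface goes from n = 1.307 toward n = 1.655: a half-wave phase shift.
Bottom surface (1.655 → 1.849): reflection off a higher-index medium gives a half-wave phase shift.
Zero or two π shifts → no net half-wave offset.
For bright reflection here: 2 n t = m λ.
λ = 2 n t / m = 1718 / m nm.
m=2: 859 nm (IR); m=3: 573 nm (visible); m=4: 429 nm (visible); m=5: 344 nm (UV).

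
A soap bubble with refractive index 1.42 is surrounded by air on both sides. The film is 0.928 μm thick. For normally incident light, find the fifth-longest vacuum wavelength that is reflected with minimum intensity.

527 nm

At the upper boundary (n = 1.0 to n = 1.42) the reflected ray undergoes a half-wave phase shift.
Bottom surface (1.42 → 1.0): reflection off a lower-index medium gives no phase shift.
Net: one phase inversion between the two reflected rays.
So the condition for destructive reflection is 2 n t = m λ.
λ = 2 n t / m. The fifth-longest wavelength is m = 5: λ = 2 × 1.42 × 928 / 5.00 = 527 nm.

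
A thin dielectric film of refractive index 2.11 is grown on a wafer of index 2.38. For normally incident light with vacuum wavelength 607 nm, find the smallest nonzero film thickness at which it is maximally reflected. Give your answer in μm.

0.144 μm

Top surface (1.0 → 2.11): reflection off a higher-index medium gives a half-wave phase shift.
At the lower boundary (n = 2.11 to n = 2.38) the reflected ray undergoes a half-wave phase shift.
Zero or two π shifts → no net half-wave offset.
So the condition for constructive reflection is 2 n t = m λ.
Minimum nonzero at m = 1: t = λ / (2 n) = 607 / (2 × 2.11) = 144 nm.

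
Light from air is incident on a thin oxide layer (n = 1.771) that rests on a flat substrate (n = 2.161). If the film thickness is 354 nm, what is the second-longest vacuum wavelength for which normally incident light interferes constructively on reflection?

627 nm

Ray reflecting at the top interface goes from n = 1.0 toward n = 1.771: a half-wave phase shift.
At the lower boundary (n = 1.771 to n = 2.161) the reflected ray undergoes a half-wave phase shift.
Net: no relative phase inversion (both shifts match).
For strong reflection here: 2 n t = m λ.
λ = 2 n t / m. The second-longest wavelength is m = 2: λ = 2 × 1.771 × 354 / 2.00 = 627 nm.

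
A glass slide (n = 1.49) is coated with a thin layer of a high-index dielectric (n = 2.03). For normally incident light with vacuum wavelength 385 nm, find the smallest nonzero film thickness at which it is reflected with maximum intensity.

Ray reflecting at the top interface goes from n = 1.0 toward n = 2.03: a half-wave phase shift.
Ray reflecting at the bottom interface goes from n = 2.03 toward n = 1.49: no phase shift.
Net: one phase inversion between the two reflected rays.
With one net inversion, constructive interference in reflection requires 2 n t = (m + ½) λ.
Minimum at m = 0: t = λ / (4 n) = 385 / (4 × 2.03) = 47.4 nm.

47.4 nm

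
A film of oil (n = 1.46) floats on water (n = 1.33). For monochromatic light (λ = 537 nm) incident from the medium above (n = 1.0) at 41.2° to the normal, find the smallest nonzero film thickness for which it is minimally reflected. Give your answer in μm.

0.206 μm

Top surface (1.0 → 1.46): reflection off a higher-index medium gives a half-wave phase shift.
Ray reflecting at the bottom interface goes from n = 1.46 toward n = 1.33: no phase shift.
The two reflections differ by half a wavelength.
With one net inversion, destructive interference in reflection requires 2 n t cos θ_r = m λ.
Snell's law: 1.0 sin 41.2° = 1.46 sin θ_r → sin θ_r = 0.451, cos θ_r = 0.892.
Minimum nonzero at m = 1: t = λ / (2 n cos θ_r) = 537 / (2 × 1.46 × 0.892) = 206 nm.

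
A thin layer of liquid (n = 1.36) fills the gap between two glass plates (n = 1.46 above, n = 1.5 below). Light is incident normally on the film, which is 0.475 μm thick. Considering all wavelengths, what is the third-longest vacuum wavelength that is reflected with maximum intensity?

Top surface (1.46 → 1.36): reflection off a lower-index medium gives no phase shift.
Ray reflecting at the bottom interface goes from n = 1.36 toward n = 1.5: a half-wave phase shift.
Exactly one π shift → a net half-wave offset.
For maximum reflection here: 2 n t = (m + ½) λ.
λ = 2 n t / (m + ½). The third-longest wavelength is m = 2: λ = 2 × 1.36 × 475 / 2.50 = 517 nm.

517 nm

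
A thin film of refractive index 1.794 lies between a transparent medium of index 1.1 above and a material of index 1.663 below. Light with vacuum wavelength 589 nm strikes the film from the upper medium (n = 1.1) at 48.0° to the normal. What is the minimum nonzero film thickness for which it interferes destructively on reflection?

184 nm

Ray reflecting at the top interface goes from n = 1.1 toward n = 1.794: a half-wave phase shift.
Bottom surface (1.794 → 1.663): reflection off a lower-index medium gives no phase shift.
Exactly one π shift → a net half-wave offset.
With one net inversion, destructive interference in reflection requires 2 n t cos θ_r = m λ.
Snell's law: 1.1 sin 48.0° = 1.794 sin θ_r → sin θ_r = 0.456, cos θ_r = 0.890.
Minimum nonzero at m = 1: t = λ / (2 n cos θ_r) = 589 / (2 × 1.794 × 0.890) = 184 nm.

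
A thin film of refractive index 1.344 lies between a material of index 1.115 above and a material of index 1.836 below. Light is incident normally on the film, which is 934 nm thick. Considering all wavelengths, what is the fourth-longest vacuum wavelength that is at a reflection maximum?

628 nm

Ray reflecting at the top interface goes from n = 1.115 toward n = 1.344: a half-wave phase shift.
Bottom surface (1.344 → 1.836): reflection off a higher-index medium gives a half-wave phase shift.
Zero or two π shifts → no net half-wave offset.
For maximum reflection here: 2 n t = m λ.
λ = 2 n t / m. The fourth-longest wavelength is m = 4: λ = 2 × 1.344 × 934 / 4.00 = 628 nm.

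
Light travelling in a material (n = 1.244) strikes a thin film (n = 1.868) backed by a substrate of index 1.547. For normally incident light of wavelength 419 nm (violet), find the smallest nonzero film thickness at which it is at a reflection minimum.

Top surface (1.244 → 1.868): reflection off a higher-index medium gives a half-wave phase shift.
Bottom surface (1.868 → 1.547): reflection off a lower-index medium gives no phase shift.
Exactly one π shift → a net half-wave offset.
With one net inversion, destructive interference in reflection requires 2 n t = m λ.
Minimum nonzero at m = 1: t = λ / (2 n) = 419 / (2 × 1.868) = 112 nm.

112 nm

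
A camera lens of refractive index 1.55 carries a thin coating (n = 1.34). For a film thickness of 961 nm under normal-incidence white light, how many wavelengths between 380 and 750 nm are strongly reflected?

Top surface (1.0 → 1.34): reflection off a higher-index medium gives a half-wave phase shift.
Ray reflecting at the bottom interface goes from n = 1.34 toward n = 1.55: a half-wave phase shift.
Zero or two π shifts → no net half-wave offset.
For bright reflection here: 2 n t = m λ.
λ = 2 n t / m = 2575 / m nm.
m=3: 858 nm (IR); m=4: 644 nm (visible); m=5: 515 nm (visible); m=6: 429 nm (visible); m=7: 368 nm (UV).

3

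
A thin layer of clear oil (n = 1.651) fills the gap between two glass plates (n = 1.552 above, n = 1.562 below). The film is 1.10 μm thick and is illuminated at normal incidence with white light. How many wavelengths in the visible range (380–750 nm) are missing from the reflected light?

5

Ray reflecting at the top interface goes from n = 1.552 toward n = 1.651: a half-wave phase shift.
At the lower boundary (n = 1.651 to n = 1.562) the reflected ray undergoes no phase shift.
Net: one phase inversion between the two reflected rays.
So the condition for destructive reflection is 2 n t = m λ.
λ = 2 n t / m = 3632 / m nm.
m=4: 908 nm (IR); m=5: 726 nm (visible); m=6: 605 nm (visible); m=7: 519 nm (visible); m=8: 454 nm (visible); m=9: 404 nm (visible); m=10: 363 nm (UV).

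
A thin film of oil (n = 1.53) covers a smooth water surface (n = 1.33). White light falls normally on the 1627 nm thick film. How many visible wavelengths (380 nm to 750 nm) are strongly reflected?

At the upper boundary (n = 1.0 to n = 1.53) the reflected ray undergoes a half-wave phase shift.
At the lower boundary (n = 1.53 to n = 1.33) the reflected ray undergoes no phase shift.
Exactly one π shift → a net half-wave offset.
With one net inversion, constructive interference in reflection requires 2 n t = (m + ½) λ.
λ = 2 n t / (m + ½) = 4979 / (m + ½) nm.
m=6: 766 nm (IR); m=7: 664 nm (visible); m=8: 586 nm (visible); m=9: 524 nm (visible); m=10: 474 nm (visible); m=11: 433 nm (visible); m=12: 398 nm (visible); m=13: 369 nm (UV).

6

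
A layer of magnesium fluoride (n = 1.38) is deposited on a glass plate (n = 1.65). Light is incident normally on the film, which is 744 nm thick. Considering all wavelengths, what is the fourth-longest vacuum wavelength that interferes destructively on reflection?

Ray reflecting at the top interface goes from n = 1.0 toward n = 1.38: a half-wave phase shift.
Ray reflecting at the bottom interface goes from n = 1.38 toward n = 1.65: a half-wave phase shift.
Zero or two π shifts → no net half-wave offset.
For weak reflection here: 2 n t = (m + ½) λ.
λ = 2 n t / (m + ½). The fourth-longest wavelength is m = 3: λ = 2 × 1.38 × 744 / 3.50 = 587 nm.

587 nm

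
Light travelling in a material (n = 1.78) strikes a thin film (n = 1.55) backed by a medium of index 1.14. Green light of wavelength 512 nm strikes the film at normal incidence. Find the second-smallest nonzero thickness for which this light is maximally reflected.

Top surface (1.78 → 1.55): reflection off a lower-index medium gives no phase shift.
Ray reflecting at the bottom interface goes from n = 1.55 toward n = 1.14: no phase shift.
Net: no relative phase inversion (both shifts match).
So the condition for constructive reflection is 2 n t = m λ.
The second-smallest nonzero thickness corresponds to m = 2: t = m λ / (2 n) = 2.00 × 512 / (2 × 1.55) = 330 nm.

330 nm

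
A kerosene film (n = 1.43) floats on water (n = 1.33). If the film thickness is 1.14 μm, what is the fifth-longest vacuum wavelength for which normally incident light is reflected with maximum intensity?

Top surface (1.0 → 1.43): reflection off a higher-index medium gives a half-wave phase shift.
Ray reflecting at the bottom interface goes from n = 1.43 toward n = 1.33: no phase shift.
The two reflections differ by half a wavelength.
For maximum reflection here: 2 n t = (m + ½) λ.
λ = 2 n t / (m + ½). The fifth-longest wavelength is m = 4: λ = 2 × 1.43 × 1140 / 4.50 = 725 nm.

725 nm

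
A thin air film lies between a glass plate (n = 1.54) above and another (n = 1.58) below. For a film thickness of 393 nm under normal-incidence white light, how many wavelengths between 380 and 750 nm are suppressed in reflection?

1

Top surface (1.54 → 1.0): reflection off a lower-index medium gives no phase shift.
Ray reflecting at the bottom interface goes from n = 1.0 toward n = 1.58: a half-wave phase shift.
Net: one phase inversion between the two reflected rays.
So the condition for destructive reflection is 2 n t = m λ.
λ = 2 n t / m = 786 / m nm.
m=1: 786 nm (IR); m=2: 393 nm (visible); m=3: 262 nm (UV).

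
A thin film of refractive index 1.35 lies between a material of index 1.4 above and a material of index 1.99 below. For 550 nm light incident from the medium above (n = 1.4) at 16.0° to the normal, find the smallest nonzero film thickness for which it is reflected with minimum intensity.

213 nm

Ray reflecting at the top interface goes from n = 1.4 toward n = 1.35: no phase shift.
Ray reflecting at the bottom interface goes from n = 1.35 toward n = 1.99: a half-wave phase shift.
Exactly one π shift → a net half-wave offset.
For dark reflection here: 2 n t cos θ_r = m λ.
Snell's law: 1.4 sin 16.0° = 1.35 sin θ_r → sin θ_r = 0.286, cos θ_r = 0.958.
Minimum nonzero at m = 1: t = λ / (2 n cos θ_r) = 550 / (2 × 1.35 × 0.958) = 213 nm.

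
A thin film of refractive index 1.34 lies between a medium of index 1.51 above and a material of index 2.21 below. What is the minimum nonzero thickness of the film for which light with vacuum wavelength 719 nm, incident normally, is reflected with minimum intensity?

268 nm

Top surface (1.51 → 1.34): reflection off a lower-index medium gives no phase shift.
Ray reflecting at the bottom interface goes from n = 1.34 toward n = 2.21: a half-wave phase shift.
Exactly one π shift → a net half-wave offset.
With one net inversion, destructive interference in reflection requires 2 n t = m λ.
Minimum nonzero at m = 1: t = λ / (2 n) = 719 / (2 × 1.34) = 268 nm.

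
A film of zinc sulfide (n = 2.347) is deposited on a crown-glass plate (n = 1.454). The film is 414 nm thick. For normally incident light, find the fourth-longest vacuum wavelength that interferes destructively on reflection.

486 nm

Ray reflecting at the top interface goes from n = 1.0 toward n = 2.347: a half-wave phase shift.
Ray reflecting at the bottom interface goes from n = 2.347 toward n = 1.454: no phase shift.
Exactly one π shift → a net half-wave offset.
So the condition for destructive reflection is 2 n t = m λ.
λ = 2 n t / m. The fourth-longest wavelength is m = 4: λ = 2 × 2.347 × 414 / 4.00 = 486 nm.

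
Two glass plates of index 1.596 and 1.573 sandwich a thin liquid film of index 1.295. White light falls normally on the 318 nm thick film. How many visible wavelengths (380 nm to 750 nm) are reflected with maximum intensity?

1

At the upper boundary (n = 1.596 to n = 1.295) the reflected ray undergoes no phase shift.
At the lower boundary (n = 1.295 to n = 1.573) the reflected ray undergoes a half-wave phase shift.
The two reflections differ by half a wavelength.
So the condition for constructive reflection is 2 n t = (m + ½) λ.
λ = 2 n t / (m + ½) = 824 / (m + ½) nm.
m=0: 1647 nm (IR); m=1: 549 nm (visible); m=2: 329 nm (UV).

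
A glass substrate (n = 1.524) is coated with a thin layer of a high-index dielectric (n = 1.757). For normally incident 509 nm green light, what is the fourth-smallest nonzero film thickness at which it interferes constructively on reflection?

507 nm

Ray reflecting at the top interface goes from n = 1.0 toward n = 1.757: a half-wave phase shift.
Bottom surface (1.757 → 1.524): reflection off a lower-index medium gives no phase shift.
The two reflections differ by half a wavelength.
For strong reflection here: 2 n t = (m + ½) λ.
The fourth-smallest nonzero thickness corresponds to m = 3: t = (m + ½) λ / (2 n) = 3.50 × 509 / (2 × 1.757) = 507 nm.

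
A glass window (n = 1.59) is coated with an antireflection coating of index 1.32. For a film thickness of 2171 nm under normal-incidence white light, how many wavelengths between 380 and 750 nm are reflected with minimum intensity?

Ray reflecting at the top interface goes from n = 1.0 toward n = 1.32: a half-wave phase shift.
At the lower boundary (n = 1.32 to n = 1.59) the reflected ray undergoes a half-wave phase shift.
The two reflections carry the same phase change, so no net offset.
For minimum reflection here: 2 n t = (m + ½) λ.
λ = 2 n t / (m + ½) = 5731 / (m + ½) nm.
m=7: 764 nm (IR); m=8: 674 nm (visible); m=9: 603 nm (visible); m=10: 546 nm (visible); m=11: 498 nm (visible); m=12: 459 nm (visible); m=13: 425 nm (visible); m=14: 395 nm (visible); m=15: 370 nm (UV).

7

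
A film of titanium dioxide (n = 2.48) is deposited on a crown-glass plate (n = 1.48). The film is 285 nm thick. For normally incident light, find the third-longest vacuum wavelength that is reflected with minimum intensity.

471 nm

At the upper boundary (n = 1.0 to n = 2.48) the reflected ray undergoes a half-wave phase shift.
Bottom surface (2.48 → 1.48): reflection off a lower-index medium gives no phase shift.
Exactly one π shift → a net half-wave offset.
With one net inversion, destructive interference in reflection requires 2 n t = m λ.
λ = 2 n t / m. The third-longest wavelength is m = 3: λ = 2 × 2.48 × 285 / 3.00 = 471 nm.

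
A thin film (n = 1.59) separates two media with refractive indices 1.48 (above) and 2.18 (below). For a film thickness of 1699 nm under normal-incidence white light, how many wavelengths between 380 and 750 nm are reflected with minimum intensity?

7

Ray reflecting at the top interface goes from n = 1.48 toward n = 1.59: a half-wave phase shift.
Ray reflecting at the bottom interface goes from n = 1.59 toward n = 2.18: a half-wave phase shift.
The two reflections carry the same phase change, so no net offset.
With no net inversion, destructive interference in reflection requires 2 n t = (m + ½) λ.
λ = 2 n t / (m + ½) = 5403 / (m + ½) nm.
m=6: 831 nm (IR); m=7: 720 nm (visible); m=8: 636 nm (visible); m=9: 569 nm (visible); m=10: 515 nm (visible); m=11: 470 nm (visible); m=12: 432 nm (visible); m=13: 400 nm (visible); m=14: 373 nm (UV).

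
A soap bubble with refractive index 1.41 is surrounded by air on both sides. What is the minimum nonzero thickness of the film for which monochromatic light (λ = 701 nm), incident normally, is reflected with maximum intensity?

At the upper boundary (n = 1.0 to n = 1.41) the reflected ray undergoes a half-wave phase shift.
At the lower boundary (n = 1.41 to n = 1.0) the reflected ray undergoes no phase shift.
The two reflections differ by half a wavelength.
With one net inversion, constructive interference in reflection requires 2 n t = (m + ½) λ.
Minimum at m = 0: t = λ / (4 n) = 701 / (4 × 1.41) = 124 nm.

124 nm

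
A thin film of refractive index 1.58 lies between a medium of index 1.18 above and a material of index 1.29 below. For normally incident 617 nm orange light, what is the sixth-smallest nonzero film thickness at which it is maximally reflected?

Ray reflecting at the top interface goes from n = 1.18 toward n = 1.58: a half-wave phase shift.
At the lower boundary (n = 1.58 to n = 1.29) the reflected ray undergoes no phase shift.
Exactly one π shift → a net half-wave offset.
So the condition for constructive reflection is 2 n t = (m + ½) λ.
The sixth-smallest nonzero thickness corresponds to m = 5: t = (m + ½) λ / (2 n) = 5.50 × 617 / (2 × 1.58) = 1074 nm.

1074 nm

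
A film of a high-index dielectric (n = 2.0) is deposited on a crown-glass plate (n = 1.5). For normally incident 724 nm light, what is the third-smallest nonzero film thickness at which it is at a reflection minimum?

543 nm

At the upper boundary (n = 1.0 to n = 2.0) the reflected ray undergoes a half-wave phase shift.
Bottom surface (2.0 → 1.5): reflection off a lower-index medium gives no phase shift.
Net: one phase inversion between the two reflected rays.
For dark reflection here: 2 n t = m λ.
The third-smallest nonzero thickness corresponds to m = 3: t = m λ / (2 n) = 3.00 × 724 / (2 × 2.0) = 543 nm.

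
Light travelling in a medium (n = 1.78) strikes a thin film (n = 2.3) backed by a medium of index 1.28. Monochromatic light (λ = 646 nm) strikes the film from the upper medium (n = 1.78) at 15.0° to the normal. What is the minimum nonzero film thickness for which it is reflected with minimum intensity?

At the upper boundary (n = 1.78 to n = 2.3) the reflected ray undergoes a half-wave phase shift.
Ray reflecting at the bottom interface goes from n = 2.3 toward n = 1.28: no phase shift.
Net: one phase inversion between the two reflected rays.
With one net inversion, destructive interference in reflection requires 2 n t cos θ_r = m λ.
Snell's law: 1.78 sin 15.0° = 2.3 sin θ_r → sin θ_r = 0.200, cos θ_r = 0.980.
Minimum nonzero at m = 1: t = λ / (2 n cos θ_r) = 646 / (2 × 2.3 × 0.980) = 143 nm.

143 nm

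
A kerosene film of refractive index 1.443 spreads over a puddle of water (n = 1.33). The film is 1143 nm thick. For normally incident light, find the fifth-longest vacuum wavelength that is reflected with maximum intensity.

733 nm

Top surface (1.0 → 1.443): reflection off a higher-index medium gives a half-wave phase shift.
At the lower boundary (n = 1.443 to n = 1.33) the reflected ray undergoes no phase shift.
Exactly one π shift → a net half-wave offset.
For strong reflection here: 2 n t = (m + ½) λ.
λ = 2 n t / (m + ½). The fifth-longest wavelength is m = 4: λ = 2 × 1.443 × 1143 / 4.50 = 733 nm.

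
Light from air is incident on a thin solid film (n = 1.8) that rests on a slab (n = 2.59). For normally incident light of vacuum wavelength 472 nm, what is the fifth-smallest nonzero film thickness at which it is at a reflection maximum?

Ray reflecting at the top interface goes from n = 1.0 toward n = 1.8: a half-wave phase shift.
Ray reflecting at the bottom interface goes from n = 1.8 toward n = 2.59: a half-wave phase shift.
Zero or two π shifts → no net half-wave offset.
For maximum reflection here: 2 n t = m λ.
The fifth-smallest nonzero thickness corresponds to m = 5: t = m λ / (2 n) = 5.00 × 472 / (2 × 1.8) = 656 nm.

656 nm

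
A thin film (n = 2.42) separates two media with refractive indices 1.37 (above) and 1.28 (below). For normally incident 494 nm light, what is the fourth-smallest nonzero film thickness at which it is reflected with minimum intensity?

408 nm

Ray reflecting at the top interface goes from n = 1.37 toward n = 2.42: a half-wave phase shift.
Ray reflecting at the bottom interface goes from n = 2.42 toward n = 1.28: no phase shift.
Net: one phase inversion between the two reflected rays.
For weak reflection here: 2 n t = m λ.
The fourth-smallest nonzero thickness corresponds to m = 4: t = m λ / (2 n) = 4.00 × 494 / (2 × 2.42) = 408 nm.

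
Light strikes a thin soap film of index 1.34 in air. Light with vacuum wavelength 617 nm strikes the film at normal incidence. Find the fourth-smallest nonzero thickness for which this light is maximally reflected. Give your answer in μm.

Ray reflecting at the top interface goes from n = 1.0 toward n = 1.34: a half-wave phase shift.
At the lower boundary (n = 1.34 to n = 1.0) the reflected ray undergoes no phase shift.
Net: one phase inversion between the two reflected rays.
So the condition for constructive reflection is 2 n t = (m + ½) λ.
The fourth-smallest nonzero thickness corresponds to m = 3: t = (m + ½) λ / (2 n) = 3.50 × 617 / (2 × 1.34) = 806 nm.

0.806 μm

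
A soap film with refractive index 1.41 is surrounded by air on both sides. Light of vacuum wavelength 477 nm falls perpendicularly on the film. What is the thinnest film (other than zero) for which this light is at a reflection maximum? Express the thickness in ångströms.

At the upper boundary (n = 1.0 to n = 1.41) the reflected ray undergoes a half-wave phase shift.
Ray reflecting at the bottom interface goes from n = 1.41 toward n = 1.0: no phase shift.
Exactly one π shift → a net half-wave offset.
So the condition for constructive reflection is 2 n t = (m + ½) λ.
Minimum at m = 0: t = λ / (4 n) = 477 / (4 × 1.41) = 84.6 nm.

846 Å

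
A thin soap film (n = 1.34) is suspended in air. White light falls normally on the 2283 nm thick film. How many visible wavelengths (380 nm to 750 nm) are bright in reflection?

Ray reflecting at the top interface goes from n = 1.0 toward n = 1.34: a half-wave phase shift.
At the lower boundary (n = 1.34 to n = 1.0) the reflected ray undergoes no phase shift.
Net: one phase inversion between the two reflected rays.
For maximum reflection here: 2 n t = (m + ½) λ.
λ = 2 n t / (m + ½) = 6118 / (m + ½) nm.
m=7: 816 nm (IR); m=8: 720 nm (visible); m=9: 644 nm (visible); m=10: 583 nm (visible); m=11: 532 nm (visible); m=12: 489 nm (visible); m=13: 453 nm (visible); m=14: 422 nm (visible); m=15: 395 nm (visible); m=16: 371 nm (UV).

8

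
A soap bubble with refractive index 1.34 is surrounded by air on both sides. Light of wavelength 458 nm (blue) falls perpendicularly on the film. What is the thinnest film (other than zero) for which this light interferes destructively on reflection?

At the upper boundary (n = 1.0 to n = 1.34) the reflected ray undergoes a half-wave phase shift.
Bottom surface (1.34 → 1.0): reflection off a lower-index medium gives no phase shift.
Net: one phase inversion between the two reflected rays.
So the condition for destructive reflection is 2 n t = m λ.
Minimum nonzero at m = 1: t = λ / (2 n) = 458 / (2 × 1.34) = 171 nm.

171 nm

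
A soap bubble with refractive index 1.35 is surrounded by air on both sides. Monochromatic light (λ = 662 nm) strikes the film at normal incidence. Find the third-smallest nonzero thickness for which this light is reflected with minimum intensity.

736 nm

At the upper boundary (n = 1.0 to n = 1.35) the reflected ray undergoes a half-wave phase shift.
At the lower boundary (n = 1.35 to n = 1.0) the reflected ray undergoes no phase shift.
The two reflections differ by half a wavelength.
With one net inversion, destructive interference in reflection requires 2 n t = m λ.
The third-smallest nonzero thickness corresponds to m = 3: t = m λ / (2 n) = 3.00 × 662 / (2 × 1.35) = 736 nm.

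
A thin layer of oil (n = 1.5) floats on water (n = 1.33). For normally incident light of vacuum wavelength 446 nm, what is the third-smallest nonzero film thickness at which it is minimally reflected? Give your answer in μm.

Top surface (1.0 → 1.5): reflection off a higher-index medium gives a half-wave phase shift.
Ray reflecting at the bottom interface goes from n = 1.5 toward n = 1.33: no phase shift.
Exactly one π shift → a net half-wave offset.
So the condition for destructive reflection is 2 n t = m λ.
The third-smallest nonzero thickness corresponds to m = 3: t = m λ / (2 n) = 3.00 × 446 / (2 × 1.5) = 446 nm.

0.446 μm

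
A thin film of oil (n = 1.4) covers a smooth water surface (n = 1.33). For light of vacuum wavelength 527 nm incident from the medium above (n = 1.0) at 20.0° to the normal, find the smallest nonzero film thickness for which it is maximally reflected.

Top surface (1.0 → 1.4): reflection off a higher-index medium gives a half-wave phase shift.
Ray reflecting at the bottom interface goes from n = 1.4 toward n = 1.33: no phase shift.
Exactly one π shift → a net half-wave offset.
So the condition for constructive reflection is 2 n t cos θ_r = (m + ½) λ.
Snell's law: 1.0 sin 20.0° = 1.4 sin θ_r → sin θ_r = 0.244, cos θ_r = 0.970.
Minimum at m = 0: t = λ / (4 n cos θ_r) = 527 / (4 × 1.4 × 0.970) = 97.0 nm.

97.0 nm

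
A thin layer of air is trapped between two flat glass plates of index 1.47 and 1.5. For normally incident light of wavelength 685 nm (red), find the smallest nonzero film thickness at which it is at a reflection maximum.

171 nm

Ray reflecting at the top interface goes from n = 1.47 toward n = 1.0: no phase shift.
Bottom surface (1.0 → 1.5): reflection off a higher-index medium gives a half-wave phase shift.
Net: one phase inversion between the two reflected rays.
With one net inversion, constructive interference in reflection requires 2 n t = (m + ½) λ.
Minimum at m = 0: t = λ / (4 n) = 685 / (4 × 1.0) = 171 nm.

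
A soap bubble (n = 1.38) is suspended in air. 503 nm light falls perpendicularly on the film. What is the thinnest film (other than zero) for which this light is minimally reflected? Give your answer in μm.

0.182 μm

Top surface (1.0 → 1.38): reflection off a higher-index medium gives a half-wave phase shift.
At the lower boundary (n = 1.38 to n = 1.0) the reflected ray undergoes no phase shift.
Exactly one π shift → a net half-wave offset.
So the condition for destructive reflection is 2 n t = m λ.
Minimum nonzero at m = 1: t = λ / (2 n) = 503 / (2 × 1.38) = 182 nm.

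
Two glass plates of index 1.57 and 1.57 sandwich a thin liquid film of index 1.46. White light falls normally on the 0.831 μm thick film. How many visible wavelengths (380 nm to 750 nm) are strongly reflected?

At the upper boundary (n = 1.57 to n = 1.46) the reflected ray undergoes no phase shift.
Ray reflecting at the bottom interface goes from n = 1.46 toward n = 1.57: a half-wave phase shift.
The two reflections differ by half a wavelength.
For maximum reflection here: 2 n t = (m + ½) λ.
λ = 2 n t / (m + ½) = 2427 / (m + ½) nm.
m=2: 971 nm (IR); m=3: 693 nm (visible); m=4: 539 nm (visible); m=5: 441 nm (visible); m=6: 373 nm (UV).

3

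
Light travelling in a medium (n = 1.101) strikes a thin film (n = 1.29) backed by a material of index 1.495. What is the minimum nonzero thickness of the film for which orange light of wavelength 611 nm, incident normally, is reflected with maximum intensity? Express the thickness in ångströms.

2368 Å

Ray reflecting at the top interface goes from n = 1.101 toward n = 1.29: a half-wave phase shift.
At the lower boundary (n = 1.29 to n = 1.495) the reflected ray undergoes a half-wave phase shift.
The two reflections carry the same phase change, so no net offset.
For maximum reflection here: 2 n t = m λ.
Minimum nonzero at m = 1: t = λ / (2 n) = 611 / (2 × 1.29) = 237 nm.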